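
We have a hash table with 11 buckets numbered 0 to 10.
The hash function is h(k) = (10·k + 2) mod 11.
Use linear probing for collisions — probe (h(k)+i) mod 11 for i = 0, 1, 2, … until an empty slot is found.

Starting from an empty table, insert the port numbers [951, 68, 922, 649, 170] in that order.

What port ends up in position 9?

170

951 hashes to 8; slot 8 is free → place at 8.
68 hashes to 0; slot 0 is free → place at 0.
922 hashes to 4; slot 4 is free → place at 4.
649 hashes to 2; slot 2 is free → place at 2.
170 hashes to 8; 8 taken → place at 9.
Table: [68, ∅, 649, ∅, 922, ∅, ∅, ∅, 951, 170, ∅]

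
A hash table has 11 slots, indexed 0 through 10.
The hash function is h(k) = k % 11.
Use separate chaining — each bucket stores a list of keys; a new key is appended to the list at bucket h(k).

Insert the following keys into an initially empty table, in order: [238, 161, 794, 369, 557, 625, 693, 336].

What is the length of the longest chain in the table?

238 -> bucket 7
161 -> bucket 7 (collision)
794 -> bucket 2
369 -> bucket 6
557 -> bucket 7 (collision)
625 -> bucket 9
693 -> bucket 0
336 -> bucket 6 (collision)
Final buckets:
0: 693
1: _
2: 794
3: _
4: _
5: _
6: 369 -> 336
7: 238 -> 161 -> 557
8: _
9: 625
10: _

3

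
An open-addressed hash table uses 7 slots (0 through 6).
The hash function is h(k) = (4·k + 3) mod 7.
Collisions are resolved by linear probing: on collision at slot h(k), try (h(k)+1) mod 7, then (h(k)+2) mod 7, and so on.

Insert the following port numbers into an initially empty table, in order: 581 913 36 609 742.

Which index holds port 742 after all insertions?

581: h=3 -> slot 3
913: h=1 -> slot 1
36: h=0 -> slot 0
609: h=3, probe 3,4 -> slot 4
742: h=3, probe 3,4,5 -> slot 5
Table: [36, 913, _, 581, 609, 742, _]

5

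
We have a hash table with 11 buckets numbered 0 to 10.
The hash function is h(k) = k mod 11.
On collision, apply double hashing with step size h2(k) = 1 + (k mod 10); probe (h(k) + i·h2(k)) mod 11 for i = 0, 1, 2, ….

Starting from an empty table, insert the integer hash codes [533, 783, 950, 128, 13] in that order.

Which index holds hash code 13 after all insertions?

6

533 hashes to 5; slot 5 is free → place at 5.
783 hashes to 2; slot 2 is free → place at 2.
950 hashes to 4; slot 4 is free → place at 4.
128 hashes to 7; slot 7 is free → place at 7.
13 hashes to 2, h2=4; 2 taken → place at 6.
Table: [., ., 783, ., 950, 533, 13, 128, ., ., .]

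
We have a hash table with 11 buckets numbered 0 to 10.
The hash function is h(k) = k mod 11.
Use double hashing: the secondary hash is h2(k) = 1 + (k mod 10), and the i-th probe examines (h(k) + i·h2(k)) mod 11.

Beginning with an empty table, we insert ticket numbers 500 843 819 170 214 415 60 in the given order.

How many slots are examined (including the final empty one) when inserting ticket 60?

Insert 500: h=5, slot 5 empty -> index 5.
Insert 843: h=7, slot 7 empty -> index 7.
Insert 819: h=5, h2=10, slot 5 occupied -> index 4.
Insert 170: h=5, h2=1, slot 5 occupied -> index 6.
Insert 214: h=5, h2=5, slot 5 occupied -> index 10.
Insert 415: h=8, slot 8 empty -> index 8.
Insert 60: h=5, h2=1, slots 5,6,7,8 occupied -> index 9.
Table: [_, _, _, _, 819, 500, 170, 843, 415, 60, 214]

5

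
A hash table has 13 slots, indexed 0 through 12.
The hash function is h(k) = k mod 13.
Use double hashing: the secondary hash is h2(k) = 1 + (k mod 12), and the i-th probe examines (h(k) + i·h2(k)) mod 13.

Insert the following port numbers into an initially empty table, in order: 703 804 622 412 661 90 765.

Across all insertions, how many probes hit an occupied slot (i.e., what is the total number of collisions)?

5

703 hashes to 1; slot 1 is free -> place at 1.
804 hashes to 11; slot 11 is free -> place at 11.
622 hashes to 11, h2=11; 11 taken -> place at 9.
412 hashes to 9, h2=5; 9,1 taken -> place at 6.
661 hashes to 11, h2=2; 11 taken -> place at 0.
90 hashes to 12; slot 12 is free -> place at 12.
765 hashes to 11, h2=10; 11 taken -> place at 8.
Table: [661, 703, ., ., ., ., 412, ., 765, 622, ., 804, 90]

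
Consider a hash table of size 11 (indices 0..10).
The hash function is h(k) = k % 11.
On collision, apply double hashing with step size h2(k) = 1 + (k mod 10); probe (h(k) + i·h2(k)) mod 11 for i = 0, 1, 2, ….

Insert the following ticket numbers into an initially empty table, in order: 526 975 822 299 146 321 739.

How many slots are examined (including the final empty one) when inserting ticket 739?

2

Insert 526: h=9, slot 9 empty -> index 9.
Insert 975: h=7, slot 7 empty -> index 7.
Insert 822: h=8, slot 8 empty -> index 8.
Insert 299: h=2, slot 2 empty -> index 2.
Insert 146: h=3, slot 3 empty -> index 3.
Insert 321: h=2, h2=2, slot 2 occupied -> index 4.
Insert 739: h=2, h2=10, slot 2 occupied -> index 1.
Table: [_, 739, 299, 146, 321, _, _, 975, 822, 526, _]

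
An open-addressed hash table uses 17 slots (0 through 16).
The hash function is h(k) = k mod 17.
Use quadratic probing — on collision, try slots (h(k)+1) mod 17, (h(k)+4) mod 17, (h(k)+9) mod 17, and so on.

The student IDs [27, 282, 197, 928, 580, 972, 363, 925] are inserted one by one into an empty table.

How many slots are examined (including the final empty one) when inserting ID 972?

27: h=10 -> slot 10
282: h=10, probe 10,11 -> slot 11
197: h=10, probe 10,11,14 -> slot 14
928: h=10, probe 10,11,14,2 -> slot 2
580: h=2, probe 2,3 -> slot 3
972: h=3, probe 3,4 -> slot 4
363: h=6 -> slot 6
925: h=7 -> slot 7
Table: [_, _, 928, 580, 972, _, 363, 925, _, _, 27, 282, _, _, 197, _, _]

2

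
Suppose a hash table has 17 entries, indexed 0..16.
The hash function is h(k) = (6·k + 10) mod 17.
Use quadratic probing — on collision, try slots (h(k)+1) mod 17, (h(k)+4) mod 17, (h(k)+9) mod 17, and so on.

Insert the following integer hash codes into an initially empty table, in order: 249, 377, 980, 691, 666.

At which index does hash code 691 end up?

12

249: h=8 → slot 8
377: h=11 → slot 11
980: h=8, probe 8,9 → slot 9
691: h=8, probe 8,9,12 → slot 12
666: h=11, probe 11,12,15 → slot 15
Table: [., ., ., ., ., ., ., ., 249, 980, ., 377, 691, ., ., 666, .]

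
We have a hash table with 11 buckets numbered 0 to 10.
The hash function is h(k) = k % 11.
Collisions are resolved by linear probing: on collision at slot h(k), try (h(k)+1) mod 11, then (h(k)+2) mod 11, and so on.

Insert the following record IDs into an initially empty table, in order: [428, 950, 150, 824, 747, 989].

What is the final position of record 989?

Insert 428: h=10, slot 10 empty => index 10.
Insert 950: h=4, slot 4 empty => index 4.
Insert 150: h=7, slot 7 empty => index 7.
Insert 824: h=10, slot 10 occupied => index 0.
Insert 747: h=10, slots 10,0 occupied => index 1.
Insert 989: h=10, slots 10,0,1 occupied => index 2.
Table: [824, 747, 989, _, 950, _, _, 150, _, _, 428]

2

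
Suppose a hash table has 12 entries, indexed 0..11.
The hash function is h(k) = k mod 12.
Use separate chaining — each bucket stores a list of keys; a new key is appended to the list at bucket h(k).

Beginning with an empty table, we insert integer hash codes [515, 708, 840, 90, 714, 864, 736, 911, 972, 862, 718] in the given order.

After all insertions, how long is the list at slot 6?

Insert 515: h=11, bucket 11 empty → new chain.
Insert 708: h=0, bucket 0 empty → new chain.
Insert 840: h=0, bucket 0 nonempty → append to chain.
Insert 90: h=6, bucket 6 empty → new chain.
Insert 714: h=6, bucket 6 nonempty → append to chain.
Insert 864: h=0, bucket 0 nonempty → append to chain.
Insert 736: h=4, bucket 4 empty → new chain.
Insert 911: h=11, bucket 11 nonempty → append to chain.
Insert 972: h=0, bucket 0 nonempty → append to chain.
Insert 862: h=10, bucket 10 empty → new chain.
Insert 718: h=10, bucket 10 nonempty → append to chain.
Final buckets:
0: 708 -> 840 -> 864 -> 972
1: .
2: .
3: .
4: 736
5: .
6: 90 -> 714
7: .
8: .
9: .
10: 862 -> 718
11: 515 -> 911

2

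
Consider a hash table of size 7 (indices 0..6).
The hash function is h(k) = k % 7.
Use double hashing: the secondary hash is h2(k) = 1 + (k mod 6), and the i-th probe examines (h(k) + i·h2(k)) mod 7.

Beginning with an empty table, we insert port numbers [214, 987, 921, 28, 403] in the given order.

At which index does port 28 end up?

214 hashes to 4; slot 4 is free => place at 4.
987 hashes to 0; slot 0 is free => place at 0.
921 hashes to 4, h2=4; 4 taken => place at 1.
28 hashes to 0, h2=5; 0 taken => place at 5.
403 hashes to 4, h2=2; 4 taken => place at 6.
Table: [987, 921, ∅, ∅, 214, 28, 403]

5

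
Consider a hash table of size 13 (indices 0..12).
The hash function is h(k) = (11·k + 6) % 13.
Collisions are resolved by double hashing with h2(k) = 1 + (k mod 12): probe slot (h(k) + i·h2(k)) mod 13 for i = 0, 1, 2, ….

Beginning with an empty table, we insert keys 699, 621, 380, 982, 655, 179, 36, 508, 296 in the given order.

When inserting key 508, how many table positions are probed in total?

Insert 699: h=12, slot 12 empty => index 12.
Insert 621: h=12, h2=10, slot 12 occupied => index 9.
Insert 380: h=0, slot 0 empty => index 0.
Insert 982: h=5, slot 5 empty => index 5.
Insert 655: h=9, h2=8, slot 9 occupied => index 4.
Insert 179: h=12, h2=12, slot 12 occupied => index 11.
Insert 36: h=12, h2=1, slots 12,0 occupied => index 1.
Insert 508: h=4, h2=5, slots 4,9,1 occupied => index 6.
Insert 296: h=12, h2=9, slot 12 occupied => index 8.
Table: [380, 36, ., ., 655, 982, 508, ., 296, 621, ., 179, 699]

4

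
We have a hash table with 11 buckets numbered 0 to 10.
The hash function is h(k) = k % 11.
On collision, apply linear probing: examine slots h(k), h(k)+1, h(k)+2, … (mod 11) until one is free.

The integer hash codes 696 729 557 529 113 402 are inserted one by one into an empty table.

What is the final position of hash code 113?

5

Insert 696: h=3, slot 3 empty → index 3.
Insert 729: h=3, slot 3 occupied → index 4.
Insert 557: h=7, slot 7 empty → index 7.
Insert 529: h=1, slot 1 empty → index 1.
Insert 113: h=3, slots 3,4 occupied → index 5.
Insert 402: h=6, slot 6 empty → index 6.
Table: [_, 529, _, 696, 729, 113, 402, 557, _, _, _]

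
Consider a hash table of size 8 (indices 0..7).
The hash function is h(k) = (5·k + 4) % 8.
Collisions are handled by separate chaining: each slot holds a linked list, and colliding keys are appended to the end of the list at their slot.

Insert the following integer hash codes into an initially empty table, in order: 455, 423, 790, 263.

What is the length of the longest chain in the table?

3

Insert 455: h=7, bucket 7 empty -> new chain.
Insert 423: h=7, bucket 7 nonempty -> append to chain.
Insert 790: h=2, bucket 2 empty -> new chain.
Insert 263: h=7, bucket 7 nonempty -> append to chain.
Final buckets:
0: ∅
1: ∅
2: 790
3: ∅
4: ∅
5: ∅
6: ∅
7: 455 -> 423 -> 263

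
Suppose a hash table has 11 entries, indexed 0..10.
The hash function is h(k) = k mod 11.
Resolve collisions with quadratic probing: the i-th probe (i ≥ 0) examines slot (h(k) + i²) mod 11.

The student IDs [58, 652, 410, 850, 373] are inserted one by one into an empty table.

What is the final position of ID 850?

1

Insert 58: h=3, slot 3 empty → index 3.
Insert 652: h=3, slot 3 occupied → index 4.
Insert 410: h=3, slots 3,4 occupied → index 7.
Insert 850: h=3, slots 3,4,7 occupied → index 1.
Insert 373: h=10, slot 10 empty → index 10.
Table: [∅, 850, ∅, 58, 652, ∅, ∅, 410, ∅, ∅, 373]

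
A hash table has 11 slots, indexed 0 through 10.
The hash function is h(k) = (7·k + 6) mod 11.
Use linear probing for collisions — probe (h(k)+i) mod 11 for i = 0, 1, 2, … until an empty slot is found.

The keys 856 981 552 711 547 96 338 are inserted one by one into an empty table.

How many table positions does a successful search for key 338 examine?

856: h=3 → slot 3
981: h=9 → slot 9
552: h=9, probe 9,10 → slot 10
711: h=0 → slot 0
547: h=7 → slot 7
96: h=7, probe 7,8 → slot 8
338: h=7, probe 7,8,9,10,0,1 → slot 1
Table: [711, 338, ., 856, ., ., ., 547, 96, 981, 552]
Lookup 338: h=7, probe 7,8,9,10,0,1 → found at 1.

6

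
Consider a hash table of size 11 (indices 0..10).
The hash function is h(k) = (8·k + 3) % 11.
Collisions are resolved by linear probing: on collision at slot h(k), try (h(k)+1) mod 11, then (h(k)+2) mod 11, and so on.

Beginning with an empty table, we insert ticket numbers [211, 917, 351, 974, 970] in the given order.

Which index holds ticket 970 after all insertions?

9

Insert 211: h=8, slot 8 empty => index 8.
Insert 917: h=2, slot 2 empty => index 2.
Insert 351: h=6, slot 6 empty => index 6.
Insert 974: h=7, slot 7 empty => index 7.
Insert 970: h=8, slot 8 occupied => index 9.
Table: [_, _, 917, _, _, _, 351, 974, 211, 970, _]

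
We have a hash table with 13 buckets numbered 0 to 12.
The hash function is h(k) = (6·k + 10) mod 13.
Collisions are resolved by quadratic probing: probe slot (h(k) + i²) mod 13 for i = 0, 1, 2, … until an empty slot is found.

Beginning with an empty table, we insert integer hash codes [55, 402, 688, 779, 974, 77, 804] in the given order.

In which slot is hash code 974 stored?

Insert 55: h=2, slot 2 empty -> index 2.
Insert 402: h=4, slot 4 empty -> index 4.
Insert 688: h=4, slot 4 occupied -> index 5.
Insert 779: h=4, slots 4,5 occupied -> index 8.
Insert 974: h=4, slots 4,5,8 occupied -> index 0.
Insert 77: h=4, slots 4,5,8,0 occupied -> index 7.
Insert 804: h=11, slot 11 empty -> index 11.
Table: [974, ∅, 55, ∅, 402, 688, ∅, 77, 779, ∅, ∅, 804, ∅]

0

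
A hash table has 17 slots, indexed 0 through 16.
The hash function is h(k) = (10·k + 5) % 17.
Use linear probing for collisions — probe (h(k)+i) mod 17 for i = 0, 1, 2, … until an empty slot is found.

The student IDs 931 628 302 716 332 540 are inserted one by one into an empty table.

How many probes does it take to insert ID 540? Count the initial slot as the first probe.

Insert 931: h=16, slot 16 empty -> index 16.
Insert 628: h=12, slot 12 empty -> index 12.
Insert 302: h=16, slot 16 occupied -> index 0.
Insert 716: h=8, slot 8 empty -> index 8.
Insert 332: h=10, slot 10 empty -> index 10.
Insert 540: h=16, slots 16,0 occupied -> index 1.
Table: [302, 540, -, -, -, -, -, -, 716, -, 332, -, 628, -, -, -, 931]

3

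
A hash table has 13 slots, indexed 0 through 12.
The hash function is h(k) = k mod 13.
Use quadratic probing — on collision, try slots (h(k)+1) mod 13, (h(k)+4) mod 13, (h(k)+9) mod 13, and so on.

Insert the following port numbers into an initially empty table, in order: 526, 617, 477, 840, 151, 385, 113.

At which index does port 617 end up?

7

526 hashes to 6; slot 6 is free → place at 6.
617 hashes to 6; 6 taken → place at 7.
477 hashes to 9; slot 9 is free → place at 9.
840 hashes to 8; slot 8 is free → place at 8.
151 hashes to 8; 8,9 taken → place at 12.
385 hashes to 8; 8,9,12 taken → place at 4.
113 hashes to 9; 9 taken → place at 10.
Table: [—, —, —, —, 385, —, 526, 617, 840, 477, 113, —, 151]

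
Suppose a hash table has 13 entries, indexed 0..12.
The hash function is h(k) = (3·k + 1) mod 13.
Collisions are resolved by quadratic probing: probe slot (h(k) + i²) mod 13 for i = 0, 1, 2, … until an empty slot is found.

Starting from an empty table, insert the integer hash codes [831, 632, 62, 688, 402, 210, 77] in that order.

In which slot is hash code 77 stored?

1

831 hashes to 11; slot 11 is free => place at 11.
632 hashes to 12; slot 12 is free => place at 12.
62 hashes to 5; slot 5 is free => place at 5.
688 hashes to 11; 11,12 taken => place at 2.
402 hashes to 11; 11,12,2 taken => place at 7.
210 hashes to 7; 7 taken => place at 8.
77 hashes to 11; 11,12,2,7 taken => place at 1.
Table: [_, 77, 688, _, _, 62, _, 402, 210, _, _, 831, 632]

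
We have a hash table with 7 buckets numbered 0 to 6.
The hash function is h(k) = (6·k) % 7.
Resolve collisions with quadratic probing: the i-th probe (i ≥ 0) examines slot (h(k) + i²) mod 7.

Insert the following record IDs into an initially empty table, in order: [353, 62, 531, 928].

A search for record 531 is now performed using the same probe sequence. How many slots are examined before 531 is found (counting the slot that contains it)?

2

Insert 353: h=4, slot 4 empty -> index 4.
Insert 62: h=1, slot 1 empty -> index 1.
Insert 531: h=1, slot 1 occupied -> index 2.
Insert 928: h=3, slot 3 empty -> index 3.
Table: [., 62, 531, 928, 353, ., .]
Lookup 531: h=1, probe 1,2 → found at 2.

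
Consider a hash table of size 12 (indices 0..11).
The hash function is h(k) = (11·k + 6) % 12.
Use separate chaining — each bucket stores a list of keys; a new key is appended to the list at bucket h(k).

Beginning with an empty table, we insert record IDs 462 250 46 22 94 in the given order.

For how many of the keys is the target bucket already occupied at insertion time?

3

Insert 462: h=0, bucket 0 empty → new chain.
Insert 250: h=8, bucket 8 empty → new chain.
Insert 46: h=8, bucket 8 nonempty → append to chain.
Insert 22: h=8, bucket 8 nonempty → append to chain.
Insert 94: h=8, bucket 8 nonempty → append to chain.
Final buckets:
0: 462
1: _
2: _
3: _
4: _
5: _
6: _
7: _
8: 250 -> 46 -> 22 -> 94
9: _
10: _
11: _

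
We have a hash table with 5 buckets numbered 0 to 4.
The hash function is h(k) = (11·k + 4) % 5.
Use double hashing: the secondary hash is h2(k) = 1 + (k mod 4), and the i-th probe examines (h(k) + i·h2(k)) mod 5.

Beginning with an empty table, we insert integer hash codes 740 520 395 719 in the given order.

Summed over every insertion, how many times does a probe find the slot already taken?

3

Insert 740: h=4, slot 4 empty → index 4.
Insert 520: h=4, h2=1, slot 4 occupied → index 0.
Insert 395: h=4, h2=4, slot 4 occupied → index 3.
Insert 719: h=3, h2=4, slot 3 occupied → index 2.
Table: [520, -, 719, 395, 740]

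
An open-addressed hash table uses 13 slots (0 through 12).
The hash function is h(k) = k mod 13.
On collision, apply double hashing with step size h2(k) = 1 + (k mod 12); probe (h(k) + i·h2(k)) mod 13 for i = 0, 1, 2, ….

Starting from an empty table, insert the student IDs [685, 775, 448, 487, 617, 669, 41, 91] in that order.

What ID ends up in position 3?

685 hashes to 9; slot 9 is free → place at 9.
775 hashes to 8; slot 8 is free → place at 8.
448 hashes to 6; slot 6 is free → place at 6.
487 hashes to 6, h2=8; 6 taken → place at 1.
617 hashes to 6, h2=6; 6 taken → place at 12.
669 hashes to 6, h2=10; 6 taken → place at 3.
41 hashes to 2; slot 2 is free → place at 2.
91 hashes to 0; slot 0 is free → place at 0.
Table: [91, 487, 41, 669, -, -, 448, -, 775, 685, -, -, 617]

669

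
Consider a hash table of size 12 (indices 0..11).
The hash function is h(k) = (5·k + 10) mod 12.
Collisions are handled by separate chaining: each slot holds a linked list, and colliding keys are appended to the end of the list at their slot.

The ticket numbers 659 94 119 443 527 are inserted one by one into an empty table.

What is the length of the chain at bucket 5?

Insert 659: h=5, bucket 5 empty → new chain.
Insert 94: h=0, bucket 0 empty → new chain.
Insert 119: h=5, bucket 5 nonempty → append to chain.
Insert 443: h=5, bucket 5 nonempty → append to chain.
Insert 527: h=5, bucket 5 nonempty → append to chain.
Final buckets:
0: 94
1: -
2: -
3: -
4: -
5: 659 -> 119 -> 443 -> 527
6: -
7: -
8: -
9: -
10: -
11: -

4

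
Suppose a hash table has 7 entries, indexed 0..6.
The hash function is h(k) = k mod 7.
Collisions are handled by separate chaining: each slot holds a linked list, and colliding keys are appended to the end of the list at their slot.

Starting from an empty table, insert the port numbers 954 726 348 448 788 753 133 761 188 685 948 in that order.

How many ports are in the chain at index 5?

954 -> bucket 2
726 -> bucket 5
348 -> bucket 5 (collision)
448 -> bucket 0
788 -> bucket 4
753 -> bucket 4 (collision)
133 -> bucket 0 (collision)
761 -> bucket 5 (collision)
188 -> bucket 6
685 -> bucket 6 (collision)
948 -> bucket 3
Final buckets:
0: 448 -> 133
1: ∅
2: 954
3: 948
4: 788 -> 753
5: 726 -> 348 -> 761
6: 188 -> 685

3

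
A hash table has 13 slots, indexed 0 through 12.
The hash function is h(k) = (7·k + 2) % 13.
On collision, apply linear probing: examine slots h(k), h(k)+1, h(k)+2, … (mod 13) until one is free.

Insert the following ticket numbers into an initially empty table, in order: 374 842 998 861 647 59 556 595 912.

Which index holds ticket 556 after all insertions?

374: h=7 → slot 7
842: h=7, probe 7,8 → slot 8
998: h=7, probe 7,8,9 → slot 9
861: h=10 → slot 10
647: h=7, probe 7,8,9,10,11 → slot 11
59: h=12 → slot 12
556: h=7, probe 7,8,9,10,11,12,0 → slot 0
595: h=7, probe 7,8,9,10,11,12,0,1 → slot 1
912: h=3 → slot 3
Table: [556, 595, ∅, 912, ∅, ∅, ∅, 374, 842, 998, 861, 647, 59]

0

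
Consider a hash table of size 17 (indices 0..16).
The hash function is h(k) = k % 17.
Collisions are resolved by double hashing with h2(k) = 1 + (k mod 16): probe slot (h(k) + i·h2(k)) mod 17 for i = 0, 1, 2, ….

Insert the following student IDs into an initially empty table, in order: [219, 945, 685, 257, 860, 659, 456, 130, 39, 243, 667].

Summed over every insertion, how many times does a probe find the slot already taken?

5

219: h=15 -> slot 15
945: h=10 -> slot 10
685: h=5 -> slot 5
257: h=2 -> slot 2
860: h=10, h2=13, probe 10,6 -> slot 6
659: h=13 -> slot 13
456: h=14 -> slot 14
130: h=11 -> slot 11
39: h=5, h2=8, probe 5,13,4 -> slot 4
243: h=5, h2=4, probe 5,9 -> slot 9
667: h=4, h2=12, probe 4,16 -> slot 16
Table: [_, _, 257, _, 39, 685, 860, _, _, 243, 945, 130, _, 659, 456, 219, 667]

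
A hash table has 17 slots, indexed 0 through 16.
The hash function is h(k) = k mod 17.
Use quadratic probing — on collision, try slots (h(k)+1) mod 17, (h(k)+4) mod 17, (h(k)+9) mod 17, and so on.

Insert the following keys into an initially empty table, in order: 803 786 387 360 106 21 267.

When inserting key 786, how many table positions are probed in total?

Insert 803: h=4, slot 4 empty → index 4.
Insert 786: h=4, slot 4 occupied → index 5.
Insert 387: h=13, slot 13 empty → index 13.
Insert 360: h=3, slot 3 empty → index 3.
Insert 106: h=4, slots 4,5 occupied → index 8.
Insert 21: h=4, slots 4,5,8,13,3 occupied → index 12.
Insert 267: h=12, slots 12,13 occupied → index 16.
Table: [-, -, -, 360, 803, 786, -, -, 106, -, -, -, 21, 387, -, -, 267]

2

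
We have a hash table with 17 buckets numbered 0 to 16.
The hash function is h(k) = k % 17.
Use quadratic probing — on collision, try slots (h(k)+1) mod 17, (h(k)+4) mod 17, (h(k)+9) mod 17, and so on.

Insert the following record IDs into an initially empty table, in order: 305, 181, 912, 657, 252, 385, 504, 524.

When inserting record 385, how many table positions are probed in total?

305 hashes to 16; slot 16 is free -> place at 16.
181 hashes to 11; slot 11 is free -> place at 11.
912 hashes to 11; 11 taken -> place at 12.
657 hashes to 11; 11,12 taken -> place at 15.
252 hashes to 14; slot 14 is free -> place at 14.
385 hashes to 11; 11,12,15 taken -> place at 3.
504 hashes to 11; 11,12,15,3 taken -> place at 10.
524 hashes to 14; 14,15 taken -> place at 1.
Table: [∅, 524, ∅, 385, ∅, ∅, ∅, ∅, ∅, ∅, 504, 181, 912, ∅, 252, 657, 305]

4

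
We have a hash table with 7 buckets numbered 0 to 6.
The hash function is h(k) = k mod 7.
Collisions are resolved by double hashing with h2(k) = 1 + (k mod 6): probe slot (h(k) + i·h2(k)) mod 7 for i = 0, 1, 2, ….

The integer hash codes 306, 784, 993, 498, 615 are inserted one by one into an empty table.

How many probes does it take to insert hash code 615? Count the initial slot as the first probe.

306 hashes to 5; slot 5 is free -> place at 5.
784 hashes to 0; slot 0 is free -> place at 0.
993 hashes to 6; slot 6 is free -> place at 6.
498 hashes to 1; slot 1 is free -> place at 1.
615 hashes to 6, h2=4; 6 taken -> place at 3.
Table: [784, 498, -, 615, -, 306, 993]

2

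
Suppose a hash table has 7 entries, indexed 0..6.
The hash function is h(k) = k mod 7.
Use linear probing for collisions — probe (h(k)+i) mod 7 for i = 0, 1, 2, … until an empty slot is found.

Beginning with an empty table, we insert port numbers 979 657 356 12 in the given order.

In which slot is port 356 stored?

1

979: h=6 => slot 6
657: h=6, probe 6,0 => slot 0
356: h=6, probe 6,0,1 => slot 1
12: h=5 => slot 5
Table: [657, 356, _, _, _, 12, 979]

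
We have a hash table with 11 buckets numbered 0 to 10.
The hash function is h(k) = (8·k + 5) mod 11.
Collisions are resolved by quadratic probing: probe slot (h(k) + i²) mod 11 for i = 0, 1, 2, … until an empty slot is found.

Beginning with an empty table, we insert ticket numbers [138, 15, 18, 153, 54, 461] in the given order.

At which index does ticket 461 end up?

138: h=9 → slot 9
15: h=4 → slot 4
18: h=6 → slot 6
153: h=8 → slot 8
54: h=8, probe 8,9,1 → slot 1
461: h=8, probe 8,9,1,6,2 → slot 2
Table: [_, 54, 461, _, 15, _, 18, _, 153, 138, _]

2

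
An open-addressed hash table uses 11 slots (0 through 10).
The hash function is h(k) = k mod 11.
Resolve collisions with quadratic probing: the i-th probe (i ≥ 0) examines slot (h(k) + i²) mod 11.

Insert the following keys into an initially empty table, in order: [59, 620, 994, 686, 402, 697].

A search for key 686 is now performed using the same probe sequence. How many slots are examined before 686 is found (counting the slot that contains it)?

59 hashes to 4; slot 4 is free => place at 4.
620 hashes to 4; 4 taken => place at 5.
994 hashes to 4; 4,5 taken => place at 8.
686 hashes to 4; 4,5,8 taken => place at 2.
402 hashes to 6; slot 6 is free => place at 6.
697 hashes to 4; 4,5,8,2 taken => place at 9.
Table: [—, —, 686, —, 59, 620, 402, —, 994, 697, —]
Lookup 686: h=4, probe 4,5,8,2 → found at 2.

4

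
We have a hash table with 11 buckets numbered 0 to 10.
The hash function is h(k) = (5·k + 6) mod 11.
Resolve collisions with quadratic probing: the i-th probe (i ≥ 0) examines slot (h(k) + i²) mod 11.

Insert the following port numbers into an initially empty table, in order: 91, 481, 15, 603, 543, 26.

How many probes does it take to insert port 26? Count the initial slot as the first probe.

91: h=10 -> slot 10
481: h=2 -> slot 2
15: h=4 -> slot 4
603: h=7 -> slot 7
543: h=4, probe 4,5 -> slot 5
26: h=4, probe 4,5,8 -> slot 8
Table: [—, —, 481, —, 15, 543, —, 603, 26, —, 91]

3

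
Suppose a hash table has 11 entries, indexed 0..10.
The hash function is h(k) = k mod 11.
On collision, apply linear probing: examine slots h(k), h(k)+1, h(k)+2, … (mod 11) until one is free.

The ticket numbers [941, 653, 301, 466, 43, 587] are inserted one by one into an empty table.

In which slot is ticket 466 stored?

Insert 941: h=6, slot 6 empty → index 6.
Insert 653: h=4, slot 4 empty → index 4.
Insert 301: h=4, slot 4 occupied → index 5.
Insert 466: h=4, slots 4,5,6 occupied → index 7.
Insert 43: h=10, slot 10 empty → index 10.
Insert 587: h=4, slots 4,5,6,7 occupied → index 8.
Table: [-, -, -, -, 653, 301, 941, 466, 587, -, 43]

7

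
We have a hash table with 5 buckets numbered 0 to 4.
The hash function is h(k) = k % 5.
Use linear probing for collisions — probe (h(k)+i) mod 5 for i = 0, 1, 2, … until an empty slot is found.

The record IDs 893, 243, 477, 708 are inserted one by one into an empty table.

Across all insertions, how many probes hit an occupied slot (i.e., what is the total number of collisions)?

3

Insert 893: h=3, slot 3 empty => index 3.
Insert 243: h=3, slot 3 occupied => index 4.
Insert 477: h=2, slot 2 empty => index 2.
Insert 708: h=3, slots 3,4 occupied => index 0.
Table: [708, ∅, 477, 893, 243]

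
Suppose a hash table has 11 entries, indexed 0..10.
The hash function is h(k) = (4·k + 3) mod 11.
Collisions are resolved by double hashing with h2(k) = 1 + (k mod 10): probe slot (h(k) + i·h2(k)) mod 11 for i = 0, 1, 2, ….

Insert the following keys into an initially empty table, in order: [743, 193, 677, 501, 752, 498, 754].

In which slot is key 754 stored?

10

743 hashes to 5; slot 5 is free -> place at 5.
193 hashes to 5, h2=4; 5 taken -> place at 9.
677 hashes to 5, h2=8; 5 taken -> place at 2.
501 hashes to 5, h2=2; 5 taken -> place at 7.
752 hashes to 8; slot 8 is free -> place at 8.
498 hashes to 4; slot 4 is free -> place at 4.
754 hashes to 5, h2=5; 5 taken -> place at 10.
Table: [∅, ∅, 677, ∅, 498, 743, ∅, 501, 752, 193, 754]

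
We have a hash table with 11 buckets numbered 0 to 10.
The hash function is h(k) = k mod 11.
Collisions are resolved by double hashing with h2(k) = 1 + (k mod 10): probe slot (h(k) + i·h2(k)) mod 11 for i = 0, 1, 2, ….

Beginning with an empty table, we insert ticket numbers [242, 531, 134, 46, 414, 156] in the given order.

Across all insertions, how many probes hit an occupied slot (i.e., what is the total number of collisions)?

242 hashes to 0; slot 0 is free -> place at 0.
531 hashes to 3; slot 3 is free -> place at 3.
134 hashes to 2; slot 2 is free -> place at 2.
46 hashes to 2, h2=7; 2 taken -> place at 9.
414 hashes to 7; slot 7 is free -> place at 7.
156 hashes to 2, h2=7; 2,9 taken -> place at 5.
Table: [242, ., 134, 531, ., 156, ., 414, ., 46, .]

3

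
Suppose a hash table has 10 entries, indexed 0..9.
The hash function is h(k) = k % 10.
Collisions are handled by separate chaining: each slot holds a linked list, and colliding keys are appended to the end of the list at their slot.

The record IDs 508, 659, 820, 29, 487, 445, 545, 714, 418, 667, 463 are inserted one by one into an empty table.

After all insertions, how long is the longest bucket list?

2

Insert 508: h=8, bucket 8 empty → new chain.
Insert 659: h=9, bucket 9 empty → new chain.
Insert 820: h=0, bucket 0 empty → new chain.
Insert 29: h=9, bucket 9 nonempty → append to chain.
Insert 487: h=7, bucket 7 empty → new chain.
Insert 445: h=5, bucket 5 empty → new chain.
Insert 545: h=5, bucket 5 nonempty → append to chain.
Insert 714: h=4, bucket 4 empty → new chain.
Insert 418: h=8, bucket 8 nonempty → append to chain.
Insert 667: h=7, bucket 7 nonempty → append to chain.
Insert 463: h=3, bucket 3 empty → new chain.
Final buckets:
0: 820
1: -
2: -
3: 463
4: 714
5: 445 -> 545
6: -
7: 487 -> 667
8: 508 -> 418
9: 659 -> 29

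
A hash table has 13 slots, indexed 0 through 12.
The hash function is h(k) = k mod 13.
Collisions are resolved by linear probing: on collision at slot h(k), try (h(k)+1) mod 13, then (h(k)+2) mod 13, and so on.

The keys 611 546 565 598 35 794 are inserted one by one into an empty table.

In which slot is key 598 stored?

Insert 611: h=0, slot 0 empty → index 0.
Insert 546: h=0, slot 0 occupied → index 1.
Insert 565: h=6, slot 6 empty → index 6.
Insert 598: h=0, slots 0,1 occupied → index 2.
Insert 35: h=9, slot 9 empty → index 9.
Insert 794: h=1, slots 1,2 occupied → index 3.
Table: [611, 546, 598, 794, _, _, 565, _, _, 35, _, _, _]

2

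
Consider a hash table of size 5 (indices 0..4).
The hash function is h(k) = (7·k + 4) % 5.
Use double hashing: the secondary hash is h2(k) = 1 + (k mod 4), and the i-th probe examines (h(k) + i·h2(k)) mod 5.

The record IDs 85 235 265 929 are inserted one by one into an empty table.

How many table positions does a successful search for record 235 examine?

85 hashes to 4; slot 4 is free → place at 4.
235 hashes to 4, h2=4; 4 taken → place at 3.
265 hashes to 4, h2=2; 4 taken → place at 1.
929 hashes to 2; slot 2 is free → place at 2.
Table: [_, 265, 929, 235, 85]
Lookup 235: h=4, h2=4, probe 4,3 → found at 3.

2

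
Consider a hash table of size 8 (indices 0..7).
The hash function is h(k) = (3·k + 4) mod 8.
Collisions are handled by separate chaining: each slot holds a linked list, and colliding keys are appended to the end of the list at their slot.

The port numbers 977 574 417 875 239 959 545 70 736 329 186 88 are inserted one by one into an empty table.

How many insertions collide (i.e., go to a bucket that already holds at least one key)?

6

977 → bucket 7
574 → bucket 6
417 → bucket 7 (collision)
875 → bucket 5
239 → bucket 1
959 → bucket 1 (collision)
545 → bucket 7 (collision)
70 → bucket 6 (collision)
736 → bucket 4
329 → bucket 7 (collision)
186 → bucket 2
88 → bucket 4 (collision)
Final buckets:
0: ∅
1: 239 -> 959
2: 186
3: ∅
4: 736 -> 88
5: 875
6: 574 -> 70
7: 977 -> 417 -> 545 -> 329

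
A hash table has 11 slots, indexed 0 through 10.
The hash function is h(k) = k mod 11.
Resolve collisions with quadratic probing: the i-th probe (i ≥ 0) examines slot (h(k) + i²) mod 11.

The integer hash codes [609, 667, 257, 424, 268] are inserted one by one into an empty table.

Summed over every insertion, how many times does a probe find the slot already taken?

3

609 hashes to 4; slot 4 is free => place at 4.
667 hashes to 7; slot 7 is free => place at 7.
257 hashes to 4; 4 taken => place at 5.
424 hashes to 6; slot 6 is free => place at 6.
268 hashes to 4; 4,5 taken => place at 8.
Table: [∅, ∅, ∅, ∅, 609, 257, 424, 667, 268, ∅, ∅]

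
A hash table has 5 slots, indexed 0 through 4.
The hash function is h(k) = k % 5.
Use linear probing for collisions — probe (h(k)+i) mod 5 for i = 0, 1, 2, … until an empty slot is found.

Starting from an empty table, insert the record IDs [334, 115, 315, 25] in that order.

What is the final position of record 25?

334: h=4 -> slot 4
115: h=0 -> slot 0
315: h=0, probe 0,1 -> slot 1
25: h=0, probe 0,1,2 -> slot 2
Table: [115, 315, 25, —, 334]

2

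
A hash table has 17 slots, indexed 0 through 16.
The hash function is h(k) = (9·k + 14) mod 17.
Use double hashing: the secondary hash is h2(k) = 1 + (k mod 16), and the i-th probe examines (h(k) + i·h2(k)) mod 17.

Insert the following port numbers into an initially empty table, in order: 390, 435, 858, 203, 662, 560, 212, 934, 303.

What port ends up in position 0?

203

Insert 390: h=5, slot 5 empty → index 5.
Insert 435: h=2, slot 2 empty → index 2.
Insert 858: h=1, slot 1 empty → index 1.
Insert 203: h=5, h2=12, slot 5 occupied → index 0.
Insert 662: h=5, h2=7, slot 5 occupied → index 12.
Insert 560: h=5, h2=1, slot 5 occupied → index 6.
Insert 212: h=1, h2=5, slots 1,6 occupied → index 11.
Insert 934: h=5, h2=7, slots 5,12,2 occupied → index 9.
Insert 303: h=4, slot 4 empty → index 4.
Table: [203, 858, 435, —, 303, 390, 560, —, —, 934, —, 212, 662, —, —, —, —]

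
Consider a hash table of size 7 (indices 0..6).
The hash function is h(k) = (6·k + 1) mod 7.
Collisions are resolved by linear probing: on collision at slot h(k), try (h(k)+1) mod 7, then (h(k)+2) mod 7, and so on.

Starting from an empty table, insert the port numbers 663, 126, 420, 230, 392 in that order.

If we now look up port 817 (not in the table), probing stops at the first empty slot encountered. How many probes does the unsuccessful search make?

4

663: h=3 → slot 3
126: h=1 → slot 1
420: h=1, probe 1,2 → slot 2
230: h=2, probe 2,3,4 → slot 4
392: h=1, probe 1,2,3,4,5 → slot 5
Table: [., 126, 420, 663, 230, 392, .]
Lookup 817: h=3, probe 3,4,5,6 → slot 6 empty, not found.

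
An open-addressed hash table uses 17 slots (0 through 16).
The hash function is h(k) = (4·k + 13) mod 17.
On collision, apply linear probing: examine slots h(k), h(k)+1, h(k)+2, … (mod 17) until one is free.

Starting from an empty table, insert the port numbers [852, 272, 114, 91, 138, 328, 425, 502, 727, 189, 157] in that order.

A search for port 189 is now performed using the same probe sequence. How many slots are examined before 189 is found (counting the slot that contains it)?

Insert 852: h=4, slot 4 empty => index 4.
Insert 272: h=13, slot 13 empty => index 13.
Insert 114: h=10, slot 10 empty => index 10.
Insert 91: h=3, slot 3 empty => index 3.
Insert 138: h=4, slot 4 occupied => index 5.
Insert 328: h=16, slot 16 empty => index 16.
Insert 425: h=13, slot 13 occupied => index 14.
Insert 502: h=15, slot 15 empty => index 15.
Insert 727: h=14, slots 14,15,16 occupied => index 0.
Insert 189: h=4, slots 4,5 occupied => index 6.
Insert 157: h=12, slot 12 empty => index 12.
Table: [727, _, _, 91, 852, 138, 189, _, _, _, 114, _, 157, 272, 425, 502, 328]
Lookup 189: h=4, probe 4,5,6 → found at 6.

3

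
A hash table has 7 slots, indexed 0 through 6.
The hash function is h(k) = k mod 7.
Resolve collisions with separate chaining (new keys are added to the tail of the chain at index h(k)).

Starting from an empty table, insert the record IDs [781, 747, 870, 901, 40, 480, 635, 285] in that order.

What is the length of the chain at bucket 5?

5

781 → bucket 4
747 → bucket 5
870 → bucket 2
901 → bucket 5 (collision)
40 → bucket 5 (collision)
480 → bucket 4 (collision)
635 → bucket 5 (collision)
285 → bucket 5 (collision)
Final buckets:
0: —
1: —
2: 870
3: —
4: 781 -> 480
5: 747 -> 901 -> 40 -> 635 -> 285
6: —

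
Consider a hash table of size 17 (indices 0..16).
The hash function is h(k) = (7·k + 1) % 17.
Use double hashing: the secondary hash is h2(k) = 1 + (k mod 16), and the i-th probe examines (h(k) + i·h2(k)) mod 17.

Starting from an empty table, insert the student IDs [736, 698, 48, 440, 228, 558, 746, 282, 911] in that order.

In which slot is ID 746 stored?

15

736 hashes to 2; slot 2 is free → place at 2.
698 hashes to 8; slot 8 is free → place at 8.
48 hashes to 14; slot 14 is free → place at 14.
440 hashes to 4; slot 4 is free → place at 4.
228 hashes to 16; slot 16 is free → place at 16.
558 hashes to 14, h2=15; 14 taken → place at 12.
746 hashes to 4, h2=11; 4 taken → place at 15.
282 hashes to 3; slot 3 is free → place at 3.
911 hashes to 3, h2=16; 3,2 taken → place at 1.
Table: [-, 911, 736, 282, 440, -, -, -, 698, -, -, -, 558, -, 48, 746, 228]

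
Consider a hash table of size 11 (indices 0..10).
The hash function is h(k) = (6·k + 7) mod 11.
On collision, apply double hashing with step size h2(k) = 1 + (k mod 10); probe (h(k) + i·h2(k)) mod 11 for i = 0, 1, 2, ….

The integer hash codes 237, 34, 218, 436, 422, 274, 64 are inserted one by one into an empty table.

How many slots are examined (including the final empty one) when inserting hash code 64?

2

237: h=10 → slot 10
34: h=2 → slot 2
218: h=6 → slot 6
436: h=5 → slot 5
422: h=9 → slot 9
274: h=1 → slot 1
64: h=6, h2=5, probe 6,0 → slot 0
Table: [64, 274, 34, —, —, 436, 218, —, —, 422, 237]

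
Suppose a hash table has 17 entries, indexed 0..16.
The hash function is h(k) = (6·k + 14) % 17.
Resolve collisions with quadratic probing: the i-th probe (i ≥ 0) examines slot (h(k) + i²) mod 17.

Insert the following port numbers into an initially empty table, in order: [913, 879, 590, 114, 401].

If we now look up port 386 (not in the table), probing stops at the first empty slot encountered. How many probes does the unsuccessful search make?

913: h=1 → slot 1
879: h=1, probe 1,2 → slot 2
590: h=1, probe 1,2,5 → slot 5
114: h=1, probe 1,2,5,10 → slot 10
401: h=6 → slot 6
Table: [_, 913, 879, _, _, 590, 401, _, _, _, 114, _, _, _, _, _, _]
Lookup 386: h=1, probe 1,2,5,10,0 → slot 0 empty, not found.

5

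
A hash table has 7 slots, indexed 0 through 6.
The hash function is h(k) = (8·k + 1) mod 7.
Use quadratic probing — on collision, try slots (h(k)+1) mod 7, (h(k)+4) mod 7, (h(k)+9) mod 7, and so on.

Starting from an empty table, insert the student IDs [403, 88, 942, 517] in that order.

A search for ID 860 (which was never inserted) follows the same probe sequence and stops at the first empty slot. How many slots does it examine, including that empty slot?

403 hashes to 5; slot 5 is free => place at 5.
88 hashes to 5; 5 taken => place at 6.
942 hashes to 5; 5,6 taken => place at 2.
517 hashes to 0; slot 0 is free => place at 0.
Table: [517, ∅, 942, ∅, ∅, 403, 88]
Lookup 860: h=0, probe 0,1 → slot 1 empty, not found.

2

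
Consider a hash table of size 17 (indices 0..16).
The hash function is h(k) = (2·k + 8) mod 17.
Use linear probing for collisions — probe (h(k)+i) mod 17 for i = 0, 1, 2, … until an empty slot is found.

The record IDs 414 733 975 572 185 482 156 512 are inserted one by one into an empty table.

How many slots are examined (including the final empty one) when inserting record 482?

414 hashes to 3; slot 3 is free -> place at 3.
733 hashes to 12; slot 12 is free -> place at 12.
975 hashes to 3; 3 taken -> place at 4.
572 hashes to 13; slot 13 is free -> place at 13.
185 hashes to 4; 4 taken -> place at 5.
482 hashes to 3; 3,4,5 taken -> place at 6.
156 hashes to 14; slot 14 is free -> place at 14.
512 hashes to 12; 12,13,14 taken -> place at 15.
Table: [∅, ∅, ∅, 414, 975, 185, 482, ∅, ∅, ∅, ∅, ∅, 733, 572, 156, 512, ∅]

4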